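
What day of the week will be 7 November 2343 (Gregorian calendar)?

January 1, 2343 is a Friday.
November 7 is day 311 of the year, i.e. 310 days after Jan 1.
310 mod 7 = 2, so advance 2 weekdays from Friday: Sunday.

Sunday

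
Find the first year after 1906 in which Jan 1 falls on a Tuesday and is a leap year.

1924

Jan 1 advances by 2 weekdays after a leap year and by 1 after a common year.
1906: Jan 1 is Monday.
1907: Tuesday
1908: Wednesday (leap)
1909: Friday
1910: Saturday
1911: Sunday
1912: Monday (leap)
1913: Wednesday
1914: Thursday
1915: Friday
1916: Saturday (leap)
1917: Monday
1918: Tuesday
1919: Wednesday
1920: Thursday (leap)
1921: Saturday
1922: Sunday
1923: Monday
1924: Tuesday (leap)
1924 begins on a Tuesday and is a leap year.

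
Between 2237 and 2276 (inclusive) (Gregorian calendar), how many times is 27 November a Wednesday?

Track 27 November's weekday year by year (advancing +1, or +2 across a Feb 29):
  2237: Mon  2238: Tue (+1)  2239: Wed (+1) ✓  2240: Fri (+2)  2241: Sat (+1)
  2242: Sun (+1)  2243: Mon (+1)  2244: Wed (+2) ✓  2245: Thu (+1)  2246: Fri (+1)
  2247: Sat (+1)  2248: Mon (+2)  2249: Tue (+1)  2250: Wed (+1) ✓  … (12 more years) …
  2263: Fri (+1)  2264: Sun (+2)  2265: Mon (+1)  2266: Tue (+1)  2267: Wed (+1) ✓
  2268: Fri (+2)  2269: Sat (+1)  2270: Sun (+1)  2271: Mon (+1)  2272: Wed (+2) ✓
  2273: Thu (+1)  2274: Fri (+1)  2275: Sat (+1)  2276: Mon (+2)
Wednesday years: 2239, 2244, 2250, 2261, 2267, 2272 — 6 in total.

6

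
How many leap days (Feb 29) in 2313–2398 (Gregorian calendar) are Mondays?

Leap years in 2313–2398: 21 of them.
Feb 29 weekday advances by 5 (mod 7) from one leap year to the next four years later (or differs when a century non-leap intervenes).
Leap-day weekdays: 2316:Tue 2320:Sun 2324:Fri 2328:Wed 2332:Mon✓ 2336:Sat 2340:Thu 2344:Tue 2348:Sun 2352:Fri 2356:Wed 2360:Mon✓ 2364:Sat 2368:Thu 2372:Tue 2376:Sun 2380:Fri 2384:Wed 2388:Mon✓ 2392:Sat 2396:Thu
Monday: 2332, 2360, 2388 → 3.

3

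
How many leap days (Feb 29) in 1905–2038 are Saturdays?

5

Leap years in 1905–2038: 33 of them.
Feb 29 weekday advances by 5 (mod 7) from one leap year to the next four years later (or differs when a century non-leap intervenes).
Leap-day weekdays: 1908:Sat✓ 1912:Thu 1916:Tue 1920:Sun 1924:Fri 1928:Wed 1932:Mon 1936:Sat✓ 1940:Thu 1944:Tue 1948:Sun 1952:Fri 1956:Wed …(7 more)… 1988:Mon 1992:Sat✓ 1996:Thu 2000:Tue 2004:Sun 2008:Fri 2012:Wed 2016:Mon 2020:Sat✓ 2024:Thu 2028:Tue 2032:Sun 2036:Fri
Saturday: 1908, 1936, 1964, 1992, 2020 → 5.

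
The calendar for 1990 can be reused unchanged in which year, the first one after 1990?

2001

Two years share a calendar iff Jan 1 falls on the same weekday and both are leap or both are common. 1990: Jan 1 is Monday, common year.
1991: Jan 1 Tuesday, common
1992: Jan 1 Wednesday, leap
1993: Jan 1 Friday, common
1994: Jan 1 Saturday, common
1995: Jan 1 Sunday, common
1996: Jan 1 Monday, leap
1997: Jan 1 Wednesday, common
1998: Jan 1 Thursday, common
1999: Jan 1 Friday, common
2000: Jan 1 Saturday, leap
2001: Jan 1 Monday, common
2001 matches on both conditions.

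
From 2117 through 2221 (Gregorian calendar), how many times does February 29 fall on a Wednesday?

Leap years in 2117–2221: 25 of them.
Feb 29 weekday advances by 5 (mod 7) from one leap year to the next four years later (or differs when a century non-leap intervenes).
Leap-day weekdays: 2120:Thu 2124:Tue 2128:Sun 2132:Fri 2136:Wed✓ 2140:Mon 2144:Sat 2148:Thu 2152:Tue 2156:Sun 2160:Fri 2164:Wed✓ 2168:Mon 2172:Sat 2176:Thu 2180:Tue 2184:Sun 2188:Fri 2192:Wed✓ 2196:Mon 2204:Wed✓ 2208:Mon 2212:Sat 2216:Thu 2220:Tue
Wednesday: 2136, 2164, 2192, 2204 → 4.

4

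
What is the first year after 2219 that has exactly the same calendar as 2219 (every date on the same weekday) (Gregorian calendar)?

Two years share a calendar iff Jan 1 falls on the same weekday and both are leap or both are common. 2219: Jan 1 is Friday, common year.
2220: Jan 1 Saturday, leap
2221: Jan 1 Monday, common
2222: Jan 1 Tuesday, common
2223: Jan 1 Wednesday, common
2224: Jan 1 Thursday, leap
2225: Jan 1 Saturday, common
2226: Jan 1 Sunday, common
2227: Jan 1 Monday, common
2228: Jan 1 Tuesday, leap
2229: Jan 1 Thursday, common
2230: Jan 1 Friday, common
2230 matches on both conditions.

2230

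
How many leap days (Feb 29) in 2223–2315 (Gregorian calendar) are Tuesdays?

2

Leap years in 2223–2315: 22 of them.
Feb 29 weekday advances by 5 (mod 7) from one leap year to the next four years later (or differs when a century non-leap intervenes).
Leap-day weekdays: 2224:Sun 2228:Fri 2232:Wed 2236:Mon 2240:Sat 2244:Thu 2248:Tue✓ 2252:Sun 2256:Fri 2260:Wed 2264:Mon 2268:Sat 2272:Thu 2276:Tue✓ 2280:Sun 2284:Fri 2288:Wed 2292:Mon 2296:Sat 2304:Mon 2308:Sat 2312:Thu
Tuesday: 2248, 2276 → 2.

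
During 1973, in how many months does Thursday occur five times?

A month of length L has five Thursdays iff its first Thursday is on day ≤ L−28 (so day 1–3 in a 31-day month, 1–2 in a 30-day month, day 1 in a leap February).
Checking each month of 1973: Jan starts Mon (31d); Feb starts Thu (28d); Mar starts Thu (31d) ✓; Apr starts Sun (30d); May starts Tue (31d) ✓; Jun starts Fri (30d); Jul starts Sun (31d); Aug starts Wed (31d) ✓; Sep starts Sat (30d); Oct starts Mon (31d); Nov starts Thu (30d) ✓; Dec starts Sat (31d).
Five-Thursday months: March, May, August, November → 4.

4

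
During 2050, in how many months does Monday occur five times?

A month of length L has five Mondays iff its first Monday is on day ≤ L−28 (so day 1–3 in a 31-day month, 1–2 in a 30-day month, day 1 in a leap February).
Checking each month of 2050: Jan starts Sat (31d) ✓; Feb starts Tue (28d); Mar starts Tue (31d); Apr starts Fri (30d); May starts Sun (31d) ✓; Jun starts Wed (30d); Jul starts Fri (31d); Aug starts Mon (31d) ✓; Sep starts Thu (30d); Oct starts Sat (31d) ✓; Nov starts Tue (30d); Dec starts Thu (31d).
Five-Monday months: January, May, August, October → 4.

4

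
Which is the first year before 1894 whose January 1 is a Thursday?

1891

Jan 1 advances by 2 weekdays after a leap year and by 1 after a common year.
1894: Jan 1 is Monday.
1893: Sunday
1892: Friday (leap)
1891: Thursday
1891 begins on a Thursday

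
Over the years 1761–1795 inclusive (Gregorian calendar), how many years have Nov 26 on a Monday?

Track Nov 26's weekday year by year (advancing +1, or +2 across a Feb 29):
  1761: Thu  1762: Fri (+1)  1763: Sat (+1)  1764: Mon (+2) ✓  1765: Tue (+1)
  1766: Wed (+1)  1767: Thu (+1)  1768: Sat (+2)  1769: Sun (+1)  1770: Mon (+1) ✓
  1771: Tue (+1)  1772: Thu (+2)  1773: Fri (+1)  1774: Sat (+1)  … (7 more years) …
  1782: Tue (+1)  1783: Wed (+1)  1784: Fri (+2)  1785: Sat (+1)  1786: Sun (+1)
  1787: Mon (+1) ✓  1788: Wed (+2)  1789: Thu (+1)  1790: Fri (+1)  1791: Sat (+1)
  1792: Mon (+2) ✓  1793: Tue (+1)  1794: Wed (+1)  1795: Thu (+1)
Monday years: 1764, 1770, 1781, 1787, 1792 — 5 in total.

5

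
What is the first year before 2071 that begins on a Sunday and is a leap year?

2068

Jan 1 advances by 2 weekdays after a leap year and by 1 after a common year.
2071: Jan 1 is Thursday.
2070: Wednesday
2069: Tuesday
2068: Sunday (leap)
2068 begins on a Sunday and is a leap year.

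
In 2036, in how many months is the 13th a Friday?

Check the 13th of each month of 2036: Jan 13: Sun, Feb 13: Wed, Mar 13: Thu, Apr 13: Sun, May 13: Tue, Jun 13: Fri, Jul 13: Sun, Aug 13: Wed, Sep 13: Sat, Oct 13: Mon, Nov 13: Thu, Dec 13: Sat.
Friday occurs in June — 1 month.

1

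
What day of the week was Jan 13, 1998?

January 1, 1998 is a Thursday.
January 13 is day 13 of the year, i.e. 12 days after Jan 1.
12 mod 7 = 5, so advance 5 weekdays from Thursday: Tuesday.

Tuesday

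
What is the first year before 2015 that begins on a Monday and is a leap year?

Jan 1 advances by 2 weekdays after a leap year and by 1 after a common year.
2015: Jan 1 is Thursday.
2014: Wednesday
2013: Tuesday
2012: Sunday (leap)
2011: Saturday
2010: Friday
2009: Thursday
2008: Tuesday (leap)
2007: Monday
2006: Sunday
2005: Saturday
2004: Thursday (leap)
2003: Wednesday
2002: Tuesday
2001: Monday
2000: Saturday (leap)
1999: Friday
1998: Thursday
1997: Wednesday
1996: Monday (leap)
1996 begins on a Monday and is a leap year.

1996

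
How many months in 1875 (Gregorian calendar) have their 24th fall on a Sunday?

Check the 24th of each month of 1875: Jan 24: Sun, Feb 24: Wed, Mar 24: Wed, Apr 24: Sat, May 24: Mon, Jun 24: Thu, Jul 24: Sat, Aug 24: Tue, Sep 24: Fri, Oct 24: Sun, Nov 24: Wed, Dec 24: Fri.
Sunday occurs in January, October — 2 months.

2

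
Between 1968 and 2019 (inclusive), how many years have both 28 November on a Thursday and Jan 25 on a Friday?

6

Check each year's weekday for 28 November and Jan 25:
  1968: Thu/Thu  1969: Fri/Sat  1970: Sat/Sun  1971: Sun/Mon  1972: Tue/Tue  1973: Wed/Thu  1974: Thu/Fri ✓  1975: Fri/Sat  1976: Sun/Sun  1977: Mon/Tue  1978: Tue/Wed  1979: Wed/Thu  1980: Fri/Fri  1981: Sat/Sun  …(24 more)…  2006: Tue/Wed  2007: Wed/Thu  2008: Fri/Fri  2009: Sat/Sun  2010: Sun/Mon  2011: Mon/Tue  2012: Wed/Wed  2013: Thu/Fri ✓  2014: Fri/Sat  2015: Sat/Sun  2016: Mon/Mon  2017: Tue/Wed  2018: Wed/Thu  2019: Thu/Fri ✓
Both conditions hold in: 1974, 1985, 1991, 2002, 2013, 2019 — 6.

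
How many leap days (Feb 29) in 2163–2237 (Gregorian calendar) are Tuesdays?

Leap years in 2163–2237: 18 of them.
Feb 29 weekday advances by 5 (mod 7) from one leap year to the next four years later (or differs when a century non-leap intervenes).
Leap-day weekdays: 2164:Wed 2168:Mon 2172:Sat 2176:Thu 2180:Tue✓ 2184:Sun 2188:Fri 2192:Wed 2196:Mon 2204:Wed 2208:Mon 2212:Sat 2216:Thu 2220:Tue✓ 2224:Sun 2228:Fri 2232:Wed 2236:Mon
Tuesday: 2180, 2220 → 2.

2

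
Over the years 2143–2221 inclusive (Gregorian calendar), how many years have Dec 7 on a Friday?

11

Track Dec 7's weekday year by year (advancing +1, or +2 across a Feb 29):
  2143: Sat  2144: Mon (+2)  2145: Tue (+1)  2146: Wed (+1)  2147: Thu (+1)
  2148: Sat (+2)  2149: Sun (+1)  2150: Mon (+1)  2151: Tue (+1)  2152: Thu (+2)
  2153: Fri (+1) ✓  2154: Sat (+1)  2155: Sun (+1)  2156: Tue (+2)  … (51 more years) …
  2208: Wed (+2)  2209: Thu (+1)  2210: Fri (+1) ✓  2211: Sat (+1)  2212: Mon (+2)
  2213: Tue (+1)  2214: Wed (+1)  2215: Thu (+1)  2216: Sat (+2)  2217: Sun (+1)
  2218: Mon (+1)  2219: Tue (+1)  2220: Thu (+2)  2221: Fri (+1) ✓
Friday years: 2153, 2159, 2164, 2170, 2181, 2187, 2192, 2198, 2204, 2210, 2221 — 11 in total.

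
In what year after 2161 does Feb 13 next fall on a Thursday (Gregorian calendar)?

From one year to the next, a fixed date's weekday advances by 1, or by 2 when a Feb 29 lies between the two dates.
2161: February 13 is Friday.
2162: Saturday (+1)
2163: Sunday (+1)
2164: Monday (+1)
2165: Wednesday (+2)
2166: Thursday (+1)
Feb 13 falls on a Thursday in 2166.

2166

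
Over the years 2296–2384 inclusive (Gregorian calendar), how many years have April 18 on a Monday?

13

Track April 18's weekday year by year (advancing +1, or +2 across a Feb 29):
  2296: Sat  2297: Sun (+1)  2298: Mon (+1) ✓  2299: Tue (+1)  2300: Wed (+1)
  2301: Thu (+1)  2302: Fri (+1)  2303: Sat (+1)  2304: Mon (+2) ✓  2305: Tue (+1)
  2306: Wed (+1)  2307: Thu (+1)  2308: Sat (+2)  2309: Sun (+1)  … (61 more years) …
  2371: Sun (+1)  2372: Tue (+2)  2373: Wed (+1)  2374: Thu (+1)  2375: Fri (+1)
  2376: Sun (+2)  2377: Mon (+1) ✓  2378: Tue (+1)  2379: Wed (+1)  2380: Fri (+2)
  2381: Sat (+1)  2382: Sun (+1)  2383: Mon (+1) ✓  2384: Wed (+2)
Monday years: 2298, 2304, 2310, 2321, 2327, 2332, 2338, 2349, 2355, 2360, 2366, 2377, 2383 — 13 in total.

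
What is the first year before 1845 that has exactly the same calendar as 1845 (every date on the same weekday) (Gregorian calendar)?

Two years share a calendar iff Jan 1 falls on the same weekday and both are leap or both are common. 1845: Jan 1 is Wednesday, common year.
1844: Jan 1 Monday, leap
1843: Jan 1 Sunday, common
1842: Jan 1 Saturday, common
1841: Jan 1 Friday, common
1840: Jan 1 Wednesday, leap
1839: Jan 1 Tuesday, common
1838: Jan 1 Monday, common
1837: Jan 1 Sunday, common
1836: Jan 1 Friday, leap
1835: Jan 1 Thursday, common
1834: Jan 1 Wednesday, common
1834 matches on both conditions.

1834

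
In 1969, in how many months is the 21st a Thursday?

Check the 21st of each month of 1969: Jan 21: Tue, Feb 21: Fri, Mar 21: Fri, Apr 21: Mon, May 21: Wed, Jun 21: Sat, Jul 21: Mon, Aug 21: Thu, Sep 21: Sun, Oct 21: Tue, Nov 21: Fri, Dec 21: Sun.
Thursday occurs in August — 1 month.

1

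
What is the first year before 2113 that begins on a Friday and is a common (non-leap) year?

Jan 1 advances by 2 weekdays after a leap year and by 1 after a common year.
2113: Jan 1 is Sunday.
2112: Friday (leap)
2111: Thursday
2110: Wednesday
2109: Tuesday
2108: Sunday (leap)
2107: Saturday
2106: Friday
2106 begins on a Friday and is a common year.

2106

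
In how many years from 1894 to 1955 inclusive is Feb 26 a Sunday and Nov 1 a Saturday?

Check each year's weekday for Feb 26 and Nov 1:
  1894: Mon/Thu  1895: Tue/Fri  1896: Wed/Sun  1897: Fri/Mon  1898: Sat/Tue  1899: Sun/Wed  1900: Mon/Thu  1901: Tue/Fri  1902: Wed/Sat  1903: Thu/Sun  1904: Fri/Tue  1905: Sun/Wed  1906: Mon/Thu  1907: Tue/Fri  …(34 more)…  1942: Thu/Sun  1943: Fri/Mon  1944: Sat/Wed  1945: Mon/Thu  1946: Tue/Fri  1947: Wed/Sat  1948: Thu/Mon  1949: Sat/Tue  1950: Sun/Wed  1951: Mon/Thu  1952: Tue/Sat  1953: Thu/Sun  1954: Fri/Mon  1955: Sat/Tue
Both conditions hold in: no year — 0.

0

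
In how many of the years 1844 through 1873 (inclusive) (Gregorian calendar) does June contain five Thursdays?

June has 30 days; it has five Thursdays when Thursday falls among the first (month-length − 28) days — i.e. when June 1 is one of Thursday/Wednesday.
June 1 by year: 1844:Sat 1845:Sun 1846:Mon 1847:Tue 1848:Thu✓ 1849:Fri 1850:Sat 1851:Sun 1852:Tue 1853:Wed✓ 1854:Thu✓ 1855:Fri 1856:Sun 1857:Mon 1858:Tue 1859:Wed✓ 1860:Fri 1861:Sat 1862:Sun 1863:Mon 1864:Wed✓ 1865:Thu✓ 1866:Fri 1867:Sat 1868:Mon 1869:Tue 1870:Wed✓ 1871:Thu✓ 1872:Sat 1873:Sun
Years with five Thursdays: 1848, 1853, 1854, 1859, 1864, 1865, 1870, 1871 → 8.

8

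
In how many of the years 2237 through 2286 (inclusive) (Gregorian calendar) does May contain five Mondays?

22

May has 31 days; it has five Mondays when Monday falls among the first (month-length − 28) days — i.e. when May 1 is one of Monday/Sunday/Saturday.
May 1 by year: 2237:Mon✓ 2238:Tue 2239:Wed 2240:Fri 2241:Sat✓ 2242:Sun✓ 2243:Mon✓ 2244:Wed 2245:Thu 2246:Fri 2247:Sat✓ 2248:Mon✓ 2249:Tue 2250:Wed 2251:Thu …(20 more)… 2272:Wed 2273:Thu 2274:Fri 2275:Sat✓ 2276:Mon✓ 2277:Tue 2278:Wed 2279:Thu 2280:Sat✓ 2281:Sun✓ 2282:Mon✓ 2283:Tue 2284:Thu 2285:Fri 2286:Sat✓
Years with five Mondays: 2237, 2241, 2242, 2243, 2247, 2248, 2252, 2253, 2254, 2258, 2259, 2264, 2265, 2269, 2270, 2271, 2275, 2276, 2280, 2281, 2282, 2286 → 22.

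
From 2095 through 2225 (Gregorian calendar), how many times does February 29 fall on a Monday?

5

Leap years in 2095–2225: 31 of them.
Feb 29 weekday advances by 5 (mod 7) from one leap year to the next four years later (or differs when a century non-leap intervenes).
Leap-day weekdays: 2096:Wed 2104:Fri 2108:Wed 2112:Mon✓ 2116:Sat 2120:Thu 2124:Tue 2128:Sun 2132:Fri 2136:Wed 2140:Mon✓ 2144:Sat 2148:Thu …(5 more)… 2172:Sat 2176:Thu 2180:Tue 2184:Sun 2188:Fri 2192:Wed 2196:Mon✓ 2204:Wed 2208:Mon✓ 2212:Sat 2216:Thu 2220:Tue 2224:Sun
Monday: 2112, 2140, 2168, 2196, 2208 → 5.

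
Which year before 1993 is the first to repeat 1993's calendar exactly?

1982

Two years share a calendar iff Jan 1 falls on the same weekday and both are leap or both are common. 1993: Jan 1 is Friday, common year.
1992: Jan 1 Wednesday, leap
1991: Jan 1 Tuesday, common
1990: Jan 1 Monday, common
1989: Jan 1 Sunday, common
1988: Jan 1 Friday, leap
1987: Jan 1 Thursday, common
1986: Jan 1 Wednesday, common
1985: Jan 1 Tuesday, common
1984: Jan 1 Sunday, leap
1983: Jan 1 Saturday, common
1982: Jan 1 Friday, common
1982 matches on both conditions.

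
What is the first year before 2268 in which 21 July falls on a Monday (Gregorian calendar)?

2262

From one year to the next, a fixed date's weekday advances by 1, or by 2 when a Feb 29 lies between the two dates.
2268: July 21 is Tuesday.
2267: Sunday (−2)
2266: Saturday (−1)
2265: Friday (−1)
2264: Thursday (−1)
2263: Tuesday (−2)
2262: Monday (−1)
21 July falls on a Monday in 2262.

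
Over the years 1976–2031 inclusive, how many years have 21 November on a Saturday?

8

Track 21 November's weekday year by year (advancing +1, or +2 across a Feb 29):
  1976: Sun  1977: Mon (+1)  1978: Tue (+1)  1979: Wed (+1)  1980: Fri (+2)
  1981: Sat (+1) ✓  1982: Sun (+1)  1983: Mon (+1)  1984: Wed (+2)  1985: Thu (+1)
  1986: Fri (+1)  1987: Sat (+1) ✓  1988: Mon (+2)  1989: Tue (+1)  … (28 more years) …
  2018: Wed (+1)  2019: Thu (+1)  2020: Sat (+2) ✓  2021: Sun (+1)  2022: Mon (+1)
  2023: Tue (+1)  2024: Thu (+2)  2025: Fri (+1)  2026: Sat (+1) ✓  2027: Sun (+1)
  2028: Tue (+2)  2029: Wed (+1)  2030: Thu (+1)  2031: Fri (+1)
Saturday years: 1981, 1987, 1992, 1998, 2009, 2015, 2020, 2026 — 8 in total.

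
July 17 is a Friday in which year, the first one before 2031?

From one year to the next, a fixed date's weekday advances by 1, or by 2 when a Feb 29 lies between the two dates.
2031: July 17 is Thursday.
2030: Wednesday (−1)
2029: Tuesday (−1)
2028: Monday (−1)
2027: Saturday (−2)
2026: Friday (−1)
July 17 falls on a Friday in 2026.

2026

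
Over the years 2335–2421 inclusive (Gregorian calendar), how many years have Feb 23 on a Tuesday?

13

Track Feb 23's weekday year by year (advancing +1, or +2 across a Feb 29):
  2335: Sat  2336: Sun (+1)  2337: Tue (+2) ✓  2338: Wed (+1)  2339: Thu (+1)
  2340: Fri (+1)  2341: Sun (+2)  2342: Mon (+1)  2343: Tue (+1) ✓  2344: Wed (+1)
  2345: Fri (+2)  2346: Sat (+1)  2347: Sun (+1)  2348: Mon (+1)  … (59 more years) …
  2408: Sat (+1)  2409: Mon (+2)  2410: Tue (+1) ✓  2411: Wed (+1)  2412: Thu (+1)
  2413: Sat (+2)  2414: Sun (+1)  2415: Mon (+1)  2416: Tue (+1) ✓  2417: Thu (+2)
  2418: Fri (+1)  2419: Sat (+1)  2420: Sun (+1)  2421: Tue (+2) ✓
Tuesday years: 2337, 2343, 2354, 2360, 2365, 2371, 2382, 2388, 2393, 2399, 2410, 2416, 2421 — 13 in total.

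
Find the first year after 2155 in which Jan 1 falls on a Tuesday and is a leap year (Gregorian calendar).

Jan 1 advances by 2 weekdays after a leap year and by 1 after a common year.
2155: Jan 1 is Wednesday.
2156: Thursday (leap)
2157: Saturday
2158: Sunday
2159: Monday
2160: Tuesday (leap)
2160 begins on a Tuesday and is a leap year.

2160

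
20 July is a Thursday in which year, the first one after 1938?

From one year to the next, a fixed date's weekday advances by 1, or by 2 when a Feb 29 lies between the two dates.
1938: July 20 is Wednesday.
1939: Thursday (+1)
20 July falls on a Thursday in 1939.

1939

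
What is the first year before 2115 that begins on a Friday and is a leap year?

2112

Jan 1 advances by 2 weekdays after a leap year and by 1 after a common year.
2115: Jan 1 is Tuesday.
2114: Monday
2113: Sunday
2112: Friday (leap)
2112 begins on a Friday and is a leap year.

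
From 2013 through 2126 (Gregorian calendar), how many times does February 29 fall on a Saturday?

4

Leap years in 2013–2126: 27 of them.
Feb 29 weekday advances by 5 (mod 7) from one leap year to the next four years later (or differs when a century non-leap intervenes).
Leap-day weekdays: 2016:Mon 2020:Sat✓ 2024:Thu 2028:Tue 2032:Sun 2036:Fri 2040:Wed 2044:Mon 2048:Sat✓ 2052:Thu 2056:Tue 2060:Sun 2064:Fri 2068:Wed 2072:Mon 2076:Sat✓ 2080:Thu 2084:Tue 2088:Sun 2092:Fri 2096:Wed 2104:Fri 2108:Wed 2112:Mon 2116:Sat✓ 2120:Thu 2124:Tue
Saturday: 2020, 2048, 2076, 2116 → 4.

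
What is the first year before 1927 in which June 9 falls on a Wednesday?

From one year to the next, a fixed date's weekday advances by 1, or by 2 when a Feb 29 lies between the two dates.
1927: June 9 is Thursday.
1926: Wednesday (−1)
June 9 falls on a Wednesday in 1926.

1926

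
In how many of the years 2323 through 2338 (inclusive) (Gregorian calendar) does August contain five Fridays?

7

August has 31 days; it has five Fridays when Friday falls among the first (month-length − 28) days — i.e. when August 1 is one of Friday/Thursday/Wednesday.
August 1 by year: 2323:Wed✓ 2324:Fri✓ 2325:Sat 2326:Sun 2327:Mon 2328:Wed✓ 2329:Thu✓ 2330:Fri✓ 2331:Sat 2332:Mon 2333:Tue 2334:Wed✓ 2335:Thu✓ 2336:Sat 2337:Sun 2338:Mon
Years with five Fridays: 2323, 2324, 2328, 2329, 2330, 2334, 2335 → 7.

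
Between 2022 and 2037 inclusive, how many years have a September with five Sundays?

September has 30 days; it has five Sundays when Sunday falls among the first (month-length − 28) days — i.e. when September 1 is one of Sunday/Saturday.
September 1 by year: 2022:Thu 2023:Fri 2024:Sun✓ 2025:Mon 2026:Tue 2027:Wed 2028:Fri 2029:Sat✓ 2030:Sun✓ 2031:Mon 2032:Wed 2033:Thu 2034:Fri 2035:Sat✓ 2036:Mon 2037:Tue
Years with five Sundays: 2024, 2029, 2030, 2035 → 4.

4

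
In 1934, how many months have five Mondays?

5

A month of length L has five Mondays iff its first Monday is on day ≤ L−28 (so day 1–3 in a 31-day month, 1–2 in a 30-day month, day 1 in a leap February).
Checking each month of 1934: Jan starts Mon (31d) ✓; Feb starts Thu (28d); Mar starts Thu (31d); Apr starts Sun (30d) ✓; May starts Tue (31d); Jun starts Fri (30d); Jul starts Sun (31d) ✓; Aug starts Wed (31d); Sep starts Sat (30d); Oct starts Mon (31d) ✓; Nov starts Thu (30d); Dec starts Sat (31d) ✓.
Five-Monday months: January, April, July, October, December → 5.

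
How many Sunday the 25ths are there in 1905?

Check the 25th of each month of 1905: Jan 25: Wed, Feb 25: Sat, Mar 25: Sat, Apr 25: Tue, May 25: Thu, Jun 25: Sun, Jul 25: Tue, Aug 25: Fri, Sep 25: Mon, Oct 25: Wed, Nov 25: Sat, Dec 25: Mon.
Sunday occurs in June — 1 month.

1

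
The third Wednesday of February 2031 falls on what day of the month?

February 1, 2031 is a Saturday, so the first Wednesday is the 5th.
The third Wednesday is 5 + 14 = 19.

19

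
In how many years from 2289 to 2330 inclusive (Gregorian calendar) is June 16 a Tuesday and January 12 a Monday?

Check each year's weekday for June 16 and January 12:
  2289: Sun/Sat  2290: Mon/Sun  2291: Tue/Mon ✓  2292: Thu/Tue  2293: Fri/Thu  2294: Sat/Fri  2295: Sun/Sat  2296: Tue/Sun  2297: Wed/Tue  2298: Thu/Wed  2299: Fri/Thu  2300: Sat/Fri  2301: Sun/Sat  2302: Mon/Sun  …(14 more)…  2317: Sat/Fri  2318: Sun/Sat  2319: Mon/Sun  2320: Wed/Mon  2321: Thu/Wed  2322: Fri/Thu  2323: Sat/Fri  2324: Mon/Sat  2325: Tue/Mon ✓  2326: Wed/Tue  2327: Thu/Wed  2328: Sat/Thu  2329: Sun/Sat  2330: Mon/Sun
Both conditions hold in: 2291, 2303, 2314, 2325 — 4.

4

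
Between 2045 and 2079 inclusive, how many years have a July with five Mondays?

16

July has 31 days; it has five Mondays when Monday falls among the first (month-length − 28) days — i.e. when July 1 is one of Monday/Sunday/Saturday.
July 1 by year: 2045:Sat✓ 2046:Sun✓ 2047:Mon✓ 2048:Wed 2049:Thu 2050:Fri 2051:Sat✓ 2052:Mon✓ 2053:Tue 2054:Wed 2055:Thu 2056:Sat✓ 2057:Sun✓ 2058:Mon✓ 2059:Tue …(5 more)… 2065:Wed 2066:Thu 2067:Fri 2068:Sun✓ 2069:Mon✓ 2070:Tue 2071:Wed 2072:Fri 2073:Sat✓ 2074:Sun✓ 2075:Mon✓ 2076:Wed 2077:Thu 2078:Fri 2079:Sat✓
Years with five Mondays: 2045, 2046, 2047, 2051, 2052, 2056, 2057, 2058, 2062, 2063, 2068, 2069, 2073, 2074, 2075, 2079 → 16.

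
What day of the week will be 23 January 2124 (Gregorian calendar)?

Sunday

January 1, 2124 is a Saturday.
January 23 is day 23 of the year, i.e. 22 days after Jan 1.
22 mod 7 = 1, so advance 1 weekday from Saturday: Sunday.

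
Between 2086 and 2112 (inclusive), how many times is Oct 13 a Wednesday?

4

Track Oct 13's weekday year by year (advancing +1, or +2 across a Feb 29):
  2086: Sun  2087: Mon (+1)  2088: Wed (+2) ✓  2089: Thu (+1)  2090: Fri (+1)
  2091: Sat (+1)  2092: Mon (+2)  2093: Tue (+1)  2094: Wed (+1) ✓  2095: Thu (+1)
  2096: Sat (+2)  2097: Sun (+1)  2098: Mon (+1)  2099: Tue (+1)  2100: Wed (+1) ✓
  2101: Thu (+1)  2102: Fri (+1)  2103: Sat (+1)  2104: Mon (+2)  2105: Tue (+1)
  2106: Wed (+1) ✓  2107: Thu (+1)  2108: Sat (+2)  2109: Sun (+1)  2110: Mon (+1)
  2111: Tue (+1)  2112: Thu (+2)
Wednesday years: 2088, 2094, 2100, 2106 — 4 in total.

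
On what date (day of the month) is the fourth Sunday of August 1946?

August 1, 1946 is a Thursday, so the first Sunday is the 4th.
The fourth Sunday is 4 + 21 = 25.

25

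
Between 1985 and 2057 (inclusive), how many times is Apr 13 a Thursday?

Track Apr 13's weekday year by year (advancing +1, or +2 across a Feb 29):
  1985: Sat  1986: Sun (+1)  1987: Mon (+1)  1988: Wed (+2)  1989: Thu (+1) ✓
  1990: Fri (+1)  1991: Sat (+1)  1992: Mon (+2)  1993: Tue (+1)  1994: Wed (+1)
  1995: Thu (+1) ✓  1996: Sat (+2)  1997: Sun (+1)  1998: Mon (+1)  … (45 more years) …
  2044: Wed (+2)  2045: Thu (+1) ✓  2046: Fri (+1)  2047: Sat (+1)  2048: Mon (+2)
  2049: Tue (+1)  2050: Wed (+1)  2051: Thu (+1) ✓  2052: Sat (+2)  2053: Sun (+1)
  2054: Mon (+1)  2055: Tue (+1)  2056: Thu (+2) ✓  2057: Fri (+1)
Thursday years: 1989, 1995, 2000, 2006, 2017, 2023, 2028, 2034, 2045, 2051, 2056 — 11 in total.

11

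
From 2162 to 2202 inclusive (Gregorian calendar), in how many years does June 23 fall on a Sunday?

6

Track June 23's weekday year by year (advancing +1, or +2 across a Feb 29):
  2162: Wed  2163: Thu (+1)  2164: Sat (+2)  2165: Sun (+1) ✓  2166: Mon (+1)
  2167: Tue (+1)  2168: Thu (+2)  2169: Fri (+1)  2170: Sat (+1)  2171: Sun (+1) ✓
  2172: Tue (+2)  2173: Wed (+1)  2174: Thu (+1)  2175: Fri (+1)  … (13 more years) …
  2189: Tue (+1)  2190: Wed (+1)  2191: Thu (+1)  2192: Sat (+2)  2193: Sun (+1) ✓
  2194: Mon (+1)  2195: Tue (+1)  2196: Thu (+2)  2197: Fri (+1)  2198: Sat (+1)
  2199: Sun (+1) ✓  2200: Mon (+1)  2201: Tue (+1)  2202: Wed (+1)
Sunday years: 2165, 2171, 2176, 2182, 2193, 2199 — 6 in total.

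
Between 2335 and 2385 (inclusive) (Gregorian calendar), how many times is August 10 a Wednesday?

7

Track August 10's weekday year by year (advancing +1, or +2 across a Feb 29):
  2335: Sat  2336: Mon (+2)  2337: Tue (+1)  2338: Wed (+1) ✓  2339: Thu (+1)
  2340: Sat (+2)  2341: Sun (+1)  2342: Mon (+1)  2343: Tue (+1)  2344: Thu (+2)
  2345: Fri (+1)  2346: Sat (+1)  2347: Sun (+1)  2348: Tue (+2)  … (23 more years) …
  2372: Thu (+2)  2373: Fri (+1)  2374: Sat (+1)  2375: Sun (+1)  2376: Tue (+2)
  2377: Wed (+1) ✓  2378: Thu (+1)  2379: Fri (+1)  2380: Sun (+2)  2381: Mon (+1)
  2382: Tue (+1)  2383: Wed (+1) ✓  2384: Fri (+2)  2385: Sat (+1)
Wednesday years: 2338, 2349, 2355, 2360, 2366, 2377, 2383 — 7 in total.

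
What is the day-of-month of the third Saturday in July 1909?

17

July 1, 1909 is a Thursday, so the first Saturday is the 3rd.
The third Saturday is 3 + 14 = 17.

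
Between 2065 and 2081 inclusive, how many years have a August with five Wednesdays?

7

August has 31 days; it has five Wednesdays when Wednesday falls among the first (month-length − 28) days — i.e. when August 1 is one of Wednesday/Tuesday/Monday.
August 1 by year: 2065:Sat 2066:Sun 2067:Mon✓ 2068:Wed✓ 2069:Thu 2070:Fri 2071:Sat 2072:Mon✓ 2073:Tue✓ 2074:Wed✓ 2075:Thu 2076:Sat 2077:Sun 2078:Mon✓ 2079:Tue✓ 2080:Thu 2081:Fri
Years with five Wednesdays: 2067, 2068, 2072, 2073, 2074, 2078, 2079 → 7.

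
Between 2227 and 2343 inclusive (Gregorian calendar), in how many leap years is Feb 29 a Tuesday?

3

Leap years in 2227–2343: 28 of them.
Feb 29 weekday advances by 5 (mod 7) from one leap year to the next four years later (or differs when a century non-leap intervenes).
Leap-day weekdays: 2228:Fri 2232:Wed 2236:Mon 2240:Sat 2244:Thu 2248:Tue✓ 2252:Sun 2256:Fri 2260:Wed 2264:Mon 2268:Sat 2272:Thu 2276:Tue✓ 2280:Sun 2284:Fri 2288:Wed 2292:Mon 2296:Sat 2304:Mon 2308:Sat 2312:Thu 2316:Tue✓ 2320:Sun 2324:Fri 2328:Wed 2332:Mon 2336:Sat 2340:Thu
Tuesday: 2248, 2276, 2316 → 3.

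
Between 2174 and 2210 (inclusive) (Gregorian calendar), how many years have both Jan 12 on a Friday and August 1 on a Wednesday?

Check each year's weekday for Jan 12 and August 1:
  2174: Wed/Mon  2175: Thu/Tue  2176: Fri/Thu  2177: Sun/Fri  2178: Mon/Sat  2179: Tue/Sun  2180: Wed/Tue  2181: Fri/Wed ✓  2182: Sat/Thu  2183: Sun/Fri  2184: Mon/Sun  2185: Wed/Mon  2186: Thu/Tue  2187: Fri/Wed ✓  …(9 more)…  2197: Thu/Tue  2198: Fri/Wed ✓  2199: Sat/Thu  2200: Sun/Fri  2201: Mon/Sat  2202: Tue/Sun  2203: Wed/Mon  2204: Thu/Wed  2205: Sat/Thu  2206: Sun/Fri  2207: Mon/Sat  2208: Tue/Mon  2209: Thu/Tue  2210: Fri/Wed ✓
Both conditions hold in: 2181, 2187, 2198, 2210 — 4.

4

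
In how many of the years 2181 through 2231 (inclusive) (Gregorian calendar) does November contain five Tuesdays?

November has 30 days; it has five Tuesdays when Tuesday falls among the first (month-length − 28) days — i.e. when November 1 is one of Tuesday/Monday.
November 1 by year: 2181:Thu 2182:Fri 2183:Sat 2184:Mon✓ 2185:Tue✓ 2186:Wed 2187:Thu 2188:Sat 2189:Sun 2190:Mon✓ 2191:Tue✓ 2192:Thu 2193:Fri 2194:Sat 2195:Sun …(21 more)… 2217:Sat 2218:Sun 2219:Mon✓ 2220:Wed 2221:Thu 2222:Fri 2223:Sat 2224:Mon✓ 2225:Tue✓ 2226:Wed 2227:Thu 2228:Sat 2229:Sun 2230:Mon✓ 2231:Tue✓
Years with five Tuesdays: 2184, 2185, 2190, 2191, 2196, 2202, 2203, 2208, 2213, 2214, 2219, 2224, 2225, 2230, 2231 → 15.

15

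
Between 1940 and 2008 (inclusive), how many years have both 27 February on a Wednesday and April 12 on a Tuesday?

Check each year's weekday for 27 February and April 12:
  1940: Tue/Fri  1941: Thu/Sat  1942: Fri/Sun  1943: Sat/Mon  1944: Sun/Wed  1945: Tue/Thu  1946: Wed/Fri  1947: Thu/Sat  1948: Fri/Mon  1949: Sun/Tue  1950: Mon/Wed  1951: Tue/Thu  1952: Wed/Sat  1953: Fri/Sun  …(41 more)…  1995: Mon/Wed  1996: Tue/Fri  1997: Thu/Sat  1998: Fri/Sun  1999: Sat/Mon  2000: Sun/Wed  2001: Tue/Thu  2002: Wed/Fri  2003: Thu/Sat  2004: Fri/Mon  2005: Sun/Tue  2006: Mon/Wed  2007: Tue/Thu  2008: Wed/Sat
Both conditions hold in: no year — 0.

0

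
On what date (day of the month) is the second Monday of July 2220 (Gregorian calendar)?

July 1, 2220 is a Saturday, so the first Monday is the 3rd.
The second Monday is 3 + 7 = 10.

10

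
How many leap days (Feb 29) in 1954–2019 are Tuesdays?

Leap years in 1954–2019: 16 of them.
Feb 29 weekday advances by 5 (mod 7) from one leap year to the next four years later (or differs when a century non-leap intervenes).
Leap-day weekdays: 1956:Wed 1960:Mon 1964:Sat 1968:Thu 1972:Tue✓ 1976:Sun 1980:Fri 1984:Wed 1988:Mon 1992:Sat 1996:Thu 2000:Tue✓ 2004:Sun 2008:Fri 2012:Wed 2016:Mon
Tuesday: 1972, 2000 → 2.

2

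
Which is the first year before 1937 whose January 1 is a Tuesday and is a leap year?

1924

Jan 1 advances by 2 weekdays after a leap year and by 1 after a common year.
1937: Jan 1 is Friday.
1936: Wednesday (leap)
1935: Tuesday
1934: Monday
1933: Sunday
1932: Friday (leap)
1931: Thursday
1930: Wednesday
1929: Tuesday
1928: Sunday (leap)
1927: Saturday
1926: Friday
1925: Thursday
1924: Tuesday (leap)
1924 begins on a Tuesday and is a leap year.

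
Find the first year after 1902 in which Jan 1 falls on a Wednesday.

1908

Jan 1 advances by 2 weekdays after a leap year and by 1 after a common year.
1902: Jan 1 is Wednesday.
1903: Thursday
1904: Friday (leap)
1905: Sunday
1906: Monday
1907: Tuesday
1908: Wednesday (leap)
1908 begins on a Wednesday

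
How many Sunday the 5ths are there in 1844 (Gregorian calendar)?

Check the 5th of each month of 1844: Jan 5: Fri, Feb 5: Mon, Mar 5: Tue, Apr 5: Fri, May 5: Sun, Jun 5: Wed, Jul 5: Fri, Aug 5: Mon, Sep 5: Thu, Oct 5: Sat, Nov 5: Tue, Dec 5: Thu.
Sunday occurs in May — 1 month.

1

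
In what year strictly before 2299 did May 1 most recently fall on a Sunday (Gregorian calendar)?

From one year to the next, a fixed date's weekday advances by 1, or by 2 when a Feb 29 lies between the two dates.
2299: May 1 is Monday.
2298: Sunday (−1)
May 1 falls on a Sunday in 2298.

2298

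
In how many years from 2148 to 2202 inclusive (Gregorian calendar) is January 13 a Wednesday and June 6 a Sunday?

Check each year's weekday for January 13 and June 6:
  2148: Sat/Thu  2149: Mon/Fri  2150: Tue/Sat  2151: Wed/Sun ✓  2152: Thu/Tue  2153: Sat/Wed  2154: Sun/Thu  2155: Mon/Fri  2156: Tue/Sun  2157: Thu/Mon  2158: Fri/Tue  2159: Sat/Wed  2160: Sun/Fri  2161: Tue/Sat  …(27 more)…  2189: Tue/Sat  2190: Wed/Sun ✓  2191: Thu/Mon  2192: Fri/Wed  2193: Sun/Thu  2194: Mon/Fri  2195: Tue/Sat  2196: Wed/Mon  2197: Fri/Tue  2198: Sat/Wed  2199: Sun/Thu  2200: Mon/Fri  2201: Tue/Sat  2202: Wed/Sun ✓
Both conditions hold in: 2151, 2162, 2173, 2179, 2190, 2202 — 6.

6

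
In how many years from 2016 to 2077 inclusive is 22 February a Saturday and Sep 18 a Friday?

Check each year's weekday for 22 February and Sep 18:
  2016: Mon/Sun  2017: Wed/Mon  2018: Thu/Tue  2019: Fri/Wed  2020: Sat/Fri ✓  2021: Mon/Sat  2022: Tue/Sun  2023: Wed/Mon  2024: Thu/Wed  2025: Sat/Thu  2026: Sun/Fri  2027: Mon/Sat  2028: Tue/Mon  2029: Thu/Tue  …(34 more)…  2064: Fri/Thu  2065: Sun/Fri  2066: Mon/Sat  2067: Tue/Sun  2068: Wed/Tue  2069: Fri/Wed  2070: Sat/Thu  2071: Sun/Fri  2072: Mon/Sun  2073: Wed/Mon  2074: Thu/Tue  2075: Fri/Wed  2076: Sat/Fri ✓  2077: Mon/Sat
Both conditions hold in: 2020, 2048, 2076 — 3.

3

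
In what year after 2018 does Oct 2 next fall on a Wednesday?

From one year to the next, a fixed date's weekday advances by 1, or by 2 when a Feb 29 lies between the two dates.
2018: October 2 is Tuesday.
2019: Wednesday (+1)
Oct 2 falls on a Wednesday in 2019.

2019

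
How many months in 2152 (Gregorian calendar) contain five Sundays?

5

A month of length L has five Sundays iff its first Sunday is on day ≤ L−28 (so day 1–3 in a 31-day month, 1–2 in a 30-day month, day 1 in a leap February).
Checking each month of 2152: Jan starts Sat (31d) ✓; Feb starts Tue (29d); Mar starts Wed (31d); Apr starts Sat (30d) ✓; May starts Mon (31d); Jun starts Thu (30d); Jul starts Sat (31d) ✓; Aug starts Tue (31d); Sep starts Fri (30d); Oct starts Sun (31d) ✓; Nov starts Wed (30d); Dec starts Fri (31d) ✓.
Five-Sunday months: January, April, July, October, December → 5.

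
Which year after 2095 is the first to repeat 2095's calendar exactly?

Two years share a calendar iff Jan 1 falls on the same weekday and both are leap or both are common. 2095: Jan 1 is Saturday, common year.
2096: Jan 1 Sunday, leap
2097: Jan 1 Tuesday, common
2098: Jan 1 Wednesday, common
2099: Jan 1 Thursday, common
2100: Jan 1 Friday, common
2101: Jan 1 Saturday, common
2101 matches on both conditions.

2101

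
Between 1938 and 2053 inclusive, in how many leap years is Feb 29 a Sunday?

Leap years in 1938–2053: 29 of them.
Feb 29 weekday advances by 5 (mod 7) from one leap year to the next four years later (or differs when a century non-leap intervenes).
Leap-day weekdays: 1940:Thu 1944:Tue 1948:Sun✓ 1952:Fri 1956:Wed 1960:Mon 1964:Sat 1968:Thu 1972:Tue 1976:Sun✓ 1980:Fri 1984:Wed 1988:Mon …(3 more)… 2004:Sun✓ 2008:Fri 2012:Wed 2016:Mon 2020:Sat 2024:Thu 2028:Tue 2032:Sun✓ 2036:Fri 2040:Wed 2044:Mon 2048:Sat 2052:Thu
Sunday: 1948, 1976, 2004, 2032 → 4.

4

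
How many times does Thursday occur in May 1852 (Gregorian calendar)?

4

May 1852 has 31 days and begins on Saturday.
The first Thursday is May 6.
Thursdays fall on 6, 13, 20, 27 — that's 4.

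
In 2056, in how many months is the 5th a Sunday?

Check the 5th of each month of 2056: Jan 5: Wed, Feb 5: Sat, Mar 5: Sun, Apr 5: Wed, May 5: Fri, Jun 5: Mon, Jul 5: Wed, Aug 5: Sat, Sep 5: Tue, Oct 5: Thu, Nov 5: Sun, Dec 5: Tue.
Sunday occurs in March, November — 2 months.

2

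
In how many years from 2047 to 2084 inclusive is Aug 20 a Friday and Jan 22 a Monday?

Check each year's weekday for Aug 20 and Jan 22:
  2047: Tue/Tue  2048: Thu/Wed  2049: Fri/Fri  2050: Sat/Sat  2051: Sun/Sun  2052: Tue/Mon  2053: Wed/Wed  2054: Thu/Thu  2055: Fri/Fri  2056: Sun/Sat  2057: Mon/Mon  2058: Tue/Tue  2059: Wed/Wed  2060: Fri/Thu  …(10 more)…  2071: Thu/Thu  2072: Sat/Fri  2073: Sun/Sun  2074: Mon/Mon  2075: Tue/Tue  2076: Thu/Wed  2077: Fri/Fri  2078: Sat/Sat  2079: Sun/Sun  2080: Tue/Mon  2081: Wed/Wed  2082: Thu/Thu  2083: Fri/Fri  2084: Sun/Sat
Both conditions hold in: no year — 0.

0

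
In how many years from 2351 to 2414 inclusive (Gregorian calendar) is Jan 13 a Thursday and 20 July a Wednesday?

Check each year's weekday for Jan 13 and 20 July:
  2351: Sat/Fri  2352: Sun/Sun  2353: Tue/Mon  2354: Wed/Tue  2355: Thu/Wed ✓  2356: Fri/Fri  2357: Sun/Sat  2358: Mon/Sun  2359: Tue/Mon  2360: Wed/Wed  2361: Fri/Thu  2362: Sat/Fri  2363: Sun/Sat  2364: Mon/Mon  …(36 more)…  2401: Sat/Fri  2402: Sun/Sat  2403: Mon/Sun  2404: Tue/Tue  2405: Thu/Wed ✓  2406: Fri/Thu  2407: Sat/Fri  2408: Sun/Sun  2409: Tue/Mon  2410: Wed/Tue  2411: Thu/Wed ✓  2412: Fri/Fri  2413: Sun/Sat  2414: Mon/Sun
Both conditions hold in: 2355, 2366, 2377, 2383, 2394, 2405, 2411 — 7.

7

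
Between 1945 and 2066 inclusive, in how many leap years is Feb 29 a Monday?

Leap years in 1945–2066: 30 of them.
Feb 29 weekday advances by 5 (mod 7) from one leap year to the next four years later (or differs when a century non-leap intervenes).
Leap-day weekdays: 1948:Sun 1952:Fri 1956:Wed 1960:Mon✓ 1964:Sat 1968:Thu 1972:Tue 1976:Sun 1980:Fri 1984:Wed 1988:Mon✓ 1992:Sat 1996:Thu …(4 more)… 2016:Mon✓ 2020:Sat 2024:Thu 2028:Tue 2032:Sun 2036:Fri 2040:Wed 2044:Mon✓ 2048:Sat 2052:Thu 2056:Tue 2060:Sun 2064:Fri
Monday: 1960, 1988, 2016, 2044 → 4.

4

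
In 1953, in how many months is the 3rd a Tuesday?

Check the 3rd of each month of 1953: Jan 3: Sat, Feb 3: Tue, Mar 3: Tue, Apr 3: Fri, May 3: Sun, Jun 3: Wed, Jul 3: Fri, Aug 3: Mon, Sep 3: Thu, Oct 3: Sat, Nov 3: Tue, Dec 3: Thu.
Tuesday occurs in February, March, November — 3 months.

3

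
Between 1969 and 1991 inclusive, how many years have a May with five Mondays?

9

May has 31 days; it has five Mondays when Monday falls among the first (month-length − 28) days — i.e. when May 1 is one of Monday/Sunday/Saturday.
May 1 by year: 1969:Thu 1970:Fri 1971:Sat✓ 1972:Mon✓ 1973:Tue 1974:Wed 1975:Thu 1976:Sat✓ 1977:Sun✓ 1978:Mon✓ 1979:Tue 1980:Thu 1981:Fri 1982:Sat✓ 1983:Sun✓ 1984:Tue 1985:Wed 1986:Thu 1987:Fri 1988:Sun✓ 1989:Mon✓ 1990:Tue 1991:Wed
Years with five Mondays: 1971, 1972, 1976, 1977, 1978, 1982, 1983, 1988, 1989 → 9.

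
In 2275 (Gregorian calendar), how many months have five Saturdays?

A month of length L has five Saturdays iff its first Saturday is on day ≤ L−28 (so day 1–3 in a 31-day month, 1–2 in a 30-day month, day 1 in a leap February).
Checking each month of 2275: Jan starts Fri (31d) ✓; Feb starts Mon (28d); Mar starts Mon (31d); Apr starts Thu (30d); May starts Sat (31d) ✓; Jun starts Tue (30d); Jul starts Thu (31d) ✓; Aug starts Sun (31d); Sep starts Wed (30d); Oct starts Fri (31d) ✓; Nov starts Mon (30d); Dec starts Wed (31d).
Five-Saturday months: January, May, July, October → 4.

4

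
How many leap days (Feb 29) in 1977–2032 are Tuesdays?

Leap years in 1977–2032: 14 of them.
Feb 29 weekday advances by 5 (mod 7) from one leap year to the next four years later (or differs when a century non-leap intervenes).
Leap-day weekdays: 1980:Fri 1984:Wed 1988:Mon 1992:Sat 1996:Thu 2000:Tue✓ 2004:Sun 2008:Fri 2012:Wed 2016:Mon 2020:Sat 2024:Thu 2028:Tue✓ 2032:Sun
Tuesday: 2000, 2028 → 2.

2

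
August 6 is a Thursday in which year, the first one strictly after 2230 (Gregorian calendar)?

2235

From one year to the next, a fixed date's weekday advances by 1, or by 2 when a Feb 29 lies between the two dates.
2230: August 6 is Friday.
2231: Saturday (+1)
2232: Monday (+2)
2233: Tuesday (+1)
2234: Wednesday (+1)
2235: Thursday (+1)
August 6 falls on a Thursday in 2235.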